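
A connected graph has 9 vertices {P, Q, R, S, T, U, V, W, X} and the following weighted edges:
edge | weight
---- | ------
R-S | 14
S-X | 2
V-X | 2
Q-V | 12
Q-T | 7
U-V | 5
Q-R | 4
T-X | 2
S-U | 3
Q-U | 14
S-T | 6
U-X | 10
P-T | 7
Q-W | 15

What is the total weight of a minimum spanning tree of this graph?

Prim's algorithm from Q:
Step 1: frontier [Q-R 4, Q-T 7, Q-V 12, Q-U 14, Q-W 15] → take Q-R (4); add R.
Step 2: frontier [Q-T 7, Q-V 12, Q-U 14, Q-W 15, R-S 14] → take Q-T (7); add T.
Step 3: frontier [Q-V 12, Q-U 14, Q-W 15, R-S 14, T-X 2, S-T 6, P-T 7] → take T-X (2); add X.
Step 4: frontier [Q-V 12, Q-U 14, Q-W 15, R-S 14, S-T 6, P-T 7, S-X 2, V-X 2, U-X 10] → take S-X (2); add S.
Step 5: frontier [Q-V 12, Q-U 14, Q-W 15, S-U 3, P-T 7, V-X 2, U-X 10] → take V-X (2); add V.
Step 6: frontier [Q-U 14, Q-W 15, S-U 3, P-T 7, U-V 5, U-X 10] → take S-U (3); add U.
Step 7: frontier [Q-W 15, P-T 7] → take P-T (7); add P.
Step 8: frontier [Q-W 15] → take Q-W (15); add W.
MST edges: Q-R, Q-T, T-X, S-X, V-X, S-U, P-T, Q-W; total weight 4+7+2+2+2+3+7+15 = 42.

42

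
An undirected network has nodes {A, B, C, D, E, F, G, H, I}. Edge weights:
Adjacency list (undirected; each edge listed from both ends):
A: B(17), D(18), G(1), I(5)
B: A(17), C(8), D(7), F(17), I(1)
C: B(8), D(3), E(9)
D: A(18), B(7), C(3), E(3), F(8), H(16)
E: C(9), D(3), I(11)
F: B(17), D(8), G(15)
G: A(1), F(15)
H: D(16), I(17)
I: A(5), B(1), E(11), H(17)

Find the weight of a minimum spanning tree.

44

Kruskal's algorithm — process edges by increasing weight (ties by edge label):
A-G (1): add — endpoints in different components.
B-I (1): add — endpoints in different components.
C-D (3): add — endpoints in different components.
D-E (3): add — endpoints in different components.
A-I (5): add — endpoints in different components.
B-D (7): add — endpoints in different components.
B-C (8): skip — B and C already connected.
D-F (8): add — endpoints in different components.
C-E (9): skip — C and E already connected.
E-I (11): skip — E and I already connected.
F-G (15): skip — F and G already connected.
D-H (16): add — endpoints in different components.
MST edges: A-G, B-I, C-D, D-E, A-I, B-D, D-F, D-H; total weight 1+1+3+3+5+7+8+16 = 44.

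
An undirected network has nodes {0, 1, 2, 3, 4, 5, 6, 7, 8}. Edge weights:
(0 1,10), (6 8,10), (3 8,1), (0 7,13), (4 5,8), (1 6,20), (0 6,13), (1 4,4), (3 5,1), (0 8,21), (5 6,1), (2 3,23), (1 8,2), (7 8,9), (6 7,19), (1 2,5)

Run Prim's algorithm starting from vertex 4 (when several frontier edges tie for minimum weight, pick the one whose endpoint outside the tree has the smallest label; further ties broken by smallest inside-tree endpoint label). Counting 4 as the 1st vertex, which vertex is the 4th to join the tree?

Prim, starting at 4.
Step 1: cheapest edge leaving the tree is 1 4 (4); add 1.
Step 2: cheapest edge leaving the tree is 1 8 (2); add 8.
Step 3: cheapest edge leaving the tree is 3 8 (1); add 3.
Step 4: cheapest edge leaving the tree is 3 5 (1); add 5.
Step 5: cheapest edge leaving the tree is 5 6 (1); add 6.
Step 6: cheapest edge leaving the tree is 1 2 (5); add 2.
Step 7: cheapest edge leaving the tree is 7 8 (9); add 7.
Step 8: cheapest edge leaving the tree is 0 1 (10); add 0.
Vertex order: 4, 1, 8, 3, 5, 6, 2, 7, 0. The 4th vertex is 3.

3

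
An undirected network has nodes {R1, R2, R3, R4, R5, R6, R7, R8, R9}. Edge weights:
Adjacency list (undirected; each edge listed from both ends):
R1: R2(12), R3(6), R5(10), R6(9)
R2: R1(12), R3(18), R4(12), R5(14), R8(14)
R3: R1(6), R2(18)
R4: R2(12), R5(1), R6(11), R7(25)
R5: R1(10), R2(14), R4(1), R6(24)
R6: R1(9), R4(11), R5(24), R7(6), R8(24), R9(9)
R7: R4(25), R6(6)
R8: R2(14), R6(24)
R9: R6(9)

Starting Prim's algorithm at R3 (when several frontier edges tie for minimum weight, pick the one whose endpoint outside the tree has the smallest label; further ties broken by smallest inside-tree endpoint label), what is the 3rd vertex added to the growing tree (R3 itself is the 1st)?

R6

Prim, starting at R3.
Step 1: cheapest edge leaving the tree is R1 R3 (6); add R1.
Step 2: cheapest edge leaving the tree is R1 R6 (9); add R6.
Step 3: cheapest edge leaving the tree is R6 R7 (6); add R7.
Step 4: cheapest edge leaving the tree is R6 R9 (9); add R9.
Step 5: cheapest edge leaving the tree is R1 R5 (10); add R5.
Step 6: cheapest edge leaving the tree is R4 R5 (1); add R4.
Step 7: cheapest edge leaving the tree is R1 R2 (12); add R2.
Step 8: cheapest edge leaving the tree is R2 R8 (14); add R8.
Vertex order: R3, R1, R6, R7, R9, R5, R4, R2, R8. The 3rd vertex is R6.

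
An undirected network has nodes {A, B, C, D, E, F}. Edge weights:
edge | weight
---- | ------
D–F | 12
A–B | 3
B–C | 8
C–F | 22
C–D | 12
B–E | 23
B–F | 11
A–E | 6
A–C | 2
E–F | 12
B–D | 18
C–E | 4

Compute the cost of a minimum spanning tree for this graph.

32

Grow the tree from A using Prim:
Step 1: frontier [A–C 2, A–B 3, A–E 6] → take A–C (2); add C.
Step 2: frontier [A–B 3, A–E 6, C–E 4, B–C 8, C–D 12, C–F 22] → take A–B (3); add B.
Step 3: frontier [A–E 6, B–F 11, B–D 18, B–E 23, C–E 4, C–D 12, C–F 22] → take C–E (4); add E.
Step 4: frontier [B–F 11, B–D 18, C–D 12, C–F 22, E–F 12] → take B–F (11); add F.
Step 5: frontier [B–D 18, C–D 12, D–F 12] → take C–D (12); add D.
MST edges: A–C, A–B, C–E, B–F, C–D; total weight 2+3+4+11+12 = 32.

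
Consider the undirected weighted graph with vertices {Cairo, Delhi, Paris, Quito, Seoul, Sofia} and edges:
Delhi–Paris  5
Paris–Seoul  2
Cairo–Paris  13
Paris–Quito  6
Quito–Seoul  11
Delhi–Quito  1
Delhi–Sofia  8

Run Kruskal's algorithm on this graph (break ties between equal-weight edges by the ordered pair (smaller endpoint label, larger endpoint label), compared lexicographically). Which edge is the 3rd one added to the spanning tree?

Sort edges by weight, then run Kruskal:
Delhi–Quito (1): add — endpoints in different components.
Paris–Seoul (2): add — endpoints in different components.
Delhi–Paris (5): add — endpoints in different components.
Paris–Quito (6): skip — Paris and Quito already connected.
Delhi–Sofia (8): add — endpoints in different components.
Quito–Seoul (11): skip — Seoul and Quito already connected.
Cairo–Paris (13): add — endpoints in different components.
The 3rd edge added is Delhi–Paris.

Delhi-Paris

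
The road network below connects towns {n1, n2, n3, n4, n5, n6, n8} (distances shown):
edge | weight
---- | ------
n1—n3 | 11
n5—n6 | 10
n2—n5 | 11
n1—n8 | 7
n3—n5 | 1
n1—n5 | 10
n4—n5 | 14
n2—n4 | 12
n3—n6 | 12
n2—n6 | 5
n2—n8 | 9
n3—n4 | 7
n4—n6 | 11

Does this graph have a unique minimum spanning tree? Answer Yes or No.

No

Kruskal's algorithm — process edges by increasing weight (ties by edge label):
n3—n5 (1): add — endpoints in different components.
n2—n6 (5): add — endpoints in different components.
n1—n8 (7): add — endpoints in different components.
n3—n4 (7): add — endpoints in different components.
n2—n8 (9): add — endpoints in different components.
n1—n5 (10): add — endpoints in different components.
Non-tree edge n5—n6 has weight 10, equal to the heaviest edge on its tree cycle — swapping gives another MST of the same weight. Not unique.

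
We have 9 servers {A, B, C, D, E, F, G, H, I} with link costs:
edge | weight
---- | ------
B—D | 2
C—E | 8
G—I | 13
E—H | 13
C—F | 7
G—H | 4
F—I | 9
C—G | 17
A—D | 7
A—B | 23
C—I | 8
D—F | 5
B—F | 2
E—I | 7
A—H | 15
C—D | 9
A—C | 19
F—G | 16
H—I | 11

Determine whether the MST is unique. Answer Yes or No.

Kruskal: consider edges lightest-first.
B—D (2): add — endpoints in different components.
B—F (2): add — endpoints in different components.
G—H (4): add — endpoints in different components.
D—F (5): skip — D and F already connected.
A—D (7): add — endpoints in different components.
C—F (7): add — endpoints in different components.
E—I (7): add — endpoints in different components.
C—E (8): add — endpoints in different components.
C—I (8): skip — C and I already connected.
C—D (9): skip — C and D already connected.
F—I (9): skip — F and I already connected.
H—I (11): add — endpoints in different components.
Non-tree edge C—I has weight 8, equal to the heaviest edge on its tree cycle — swapping gives another MST of the same weight. Not unique.

No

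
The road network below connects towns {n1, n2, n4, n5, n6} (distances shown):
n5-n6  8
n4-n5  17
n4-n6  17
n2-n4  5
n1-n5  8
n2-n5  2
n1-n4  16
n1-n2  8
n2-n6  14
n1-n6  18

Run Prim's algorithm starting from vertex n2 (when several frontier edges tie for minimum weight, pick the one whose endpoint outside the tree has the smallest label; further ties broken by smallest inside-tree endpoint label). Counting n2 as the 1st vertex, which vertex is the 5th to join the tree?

n6

Grow the tree from n2 using Prim:
Step 1: frontier [n2-n5 2, n2-n4 5, n1-n2 8, n2-n6 14] → take n2-n5 (2); add n5.
Step 2: frontier [n2-n4 5, n1-n2 8, n2-n6 14, n1-n5 8, n5-n6 8, n4-n5 17] → take n2-n4 (5); add n4.
Step 3: frontier [n1-n2 8, n2-n6 14, n1-n4 16, n4-n6 17, n1-n5 8, n5-n6 8] → take n1-n2 (8); add n1.
Step 4: frontier [n1-n6 18, n2-n6 14, n4-n6 17, n5-n6 8] → take n5-n6 (8); add n6.
Vertex order: n2, n5, n4, n1, n6. The 5th vertex is n6.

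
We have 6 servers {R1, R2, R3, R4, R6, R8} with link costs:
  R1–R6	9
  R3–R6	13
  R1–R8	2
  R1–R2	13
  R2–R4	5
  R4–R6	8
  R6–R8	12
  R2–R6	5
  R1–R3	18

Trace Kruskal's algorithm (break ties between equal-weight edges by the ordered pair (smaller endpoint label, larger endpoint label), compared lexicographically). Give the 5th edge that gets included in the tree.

Kruskal: consider edges lightest-first.
R1–R8 (2): add. Components now {R6} {R1,R8} {R3} {R4} {R2}
R2–R4 (5): add. Components now {R6} {R1,R8} {R3} {R2,R4}
R2–R6 (5): add. Components now {R2,R4,R6} {R1,R8} {R3}
R4–R6 (8): skip — R6 and R4 already connected.
R1–R6 (9): add. Components now {R1,R2,R4,R6,R8} {R3}
R6–R8 (12): skip — R6 and R8 already connected.
R1–R2 (13): skip — R2 and R1 already connected.
R3–R6 (13): add. Components now {R1,R2,R3,R4,R6,R8}
The 5th edge added is R3–R6.

R3-R6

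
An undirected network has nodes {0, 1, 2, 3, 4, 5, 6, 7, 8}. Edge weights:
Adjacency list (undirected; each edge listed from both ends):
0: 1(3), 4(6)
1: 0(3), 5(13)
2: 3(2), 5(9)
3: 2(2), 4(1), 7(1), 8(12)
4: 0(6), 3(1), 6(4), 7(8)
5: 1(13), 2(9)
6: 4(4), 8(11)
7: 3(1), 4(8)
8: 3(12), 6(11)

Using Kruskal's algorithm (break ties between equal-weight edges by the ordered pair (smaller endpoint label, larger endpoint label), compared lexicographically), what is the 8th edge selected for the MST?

6-8

Sort edges by weight, then run Kruskal:
3-4 (1): add — endpoints in different components.
3-7 (1): add — endpoints in different components.
2-3 (2): add — endpoints in different components.
0-1 (3): add — endpoints in different components.
4-6 (4): add — endpoints in different components.
0-4 (6): add — endpoints in different components.
4-7 (8): skip — 4 and 7 already connected.
2-5 (9): add — endpoints in different components.
6-8 (11): add — endpoints in different components.
The 8th edge added is 6-8.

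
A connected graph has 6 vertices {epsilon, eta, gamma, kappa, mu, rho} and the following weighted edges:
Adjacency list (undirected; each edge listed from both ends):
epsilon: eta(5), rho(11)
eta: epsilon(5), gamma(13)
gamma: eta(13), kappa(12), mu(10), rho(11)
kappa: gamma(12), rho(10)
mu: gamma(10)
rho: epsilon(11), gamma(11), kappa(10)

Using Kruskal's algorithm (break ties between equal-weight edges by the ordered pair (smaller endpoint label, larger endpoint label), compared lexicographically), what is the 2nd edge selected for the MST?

Sort edges by weight, then run Kruskal:
epsilon eta (5): add. Components now {epsilon,eta} {kappa} {mu} {gamma} {rho}
gamma mu (10): add. Components now {epsilon,eta} {kappa} {gamma,mu} {rho}
kappa rho (10): add. Components now {epsilon,eta} {kappa,rho} {gamma,mu}
epsilon rho (11): add. Components now {epsilon,eta,kappa,rho} {gamma,mu}
gamma rho (11): add. Components now {epsilon,eta,gamma,kappa,mu,rho}
The 2nd edge added is gamma mu.

gamma-mu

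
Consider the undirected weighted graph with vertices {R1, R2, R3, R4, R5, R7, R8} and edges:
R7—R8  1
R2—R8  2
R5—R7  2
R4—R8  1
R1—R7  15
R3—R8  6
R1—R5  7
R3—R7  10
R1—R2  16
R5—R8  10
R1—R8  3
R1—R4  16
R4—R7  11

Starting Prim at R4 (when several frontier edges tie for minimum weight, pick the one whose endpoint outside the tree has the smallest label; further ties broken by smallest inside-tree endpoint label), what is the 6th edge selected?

R3-R8

Prim, starting at R4.
Step 1: cheapest edge leaving the tree is R4—R8 (1); add R8.
Step 2: cheapest edge leaving the tree is R7—R8 (1); add R7.
Step 3: cheapest edge leaving the tree is R2—R8 (2); add R2.
Step 4: cheapest edge leaving the tree is R5—R7 (2); add R5.
Step 5: cheapest edge leaving the tree is R1—R8 (3); add R1.
Step 6: cheapest edge leaving the tree is R3—R8 (6); add R3.
The 6th edge added is R3—R8.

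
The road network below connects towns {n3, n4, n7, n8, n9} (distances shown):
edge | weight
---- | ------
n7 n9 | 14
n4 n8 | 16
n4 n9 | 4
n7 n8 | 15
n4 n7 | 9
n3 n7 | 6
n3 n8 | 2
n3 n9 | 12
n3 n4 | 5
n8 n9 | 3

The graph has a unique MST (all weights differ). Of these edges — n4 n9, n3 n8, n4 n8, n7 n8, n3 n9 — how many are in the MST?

Kruskal's algorithm — process edges by increasing weight (ties by edge label):
n3 n8 (2): add. Components now {n3,n8} {n7} {n9} {n4}
n8 n9 (3): add. Components now {n3,n8,n9} {n7} {n4}
n4 n9 (4): add. Components now {n3,n4,n8,n9} {n7}
n3 n4 (5): skip — n3 and n4 already connected.
n3 n7 (6): add. Components now {n3,n4,n7,n8,n9}
MST edge set: {n3 n8, n8 n9, n4 n9, n3 n7}.
Of the listed edges, {n4 n9, n3 n8} are in the MST → 2.

2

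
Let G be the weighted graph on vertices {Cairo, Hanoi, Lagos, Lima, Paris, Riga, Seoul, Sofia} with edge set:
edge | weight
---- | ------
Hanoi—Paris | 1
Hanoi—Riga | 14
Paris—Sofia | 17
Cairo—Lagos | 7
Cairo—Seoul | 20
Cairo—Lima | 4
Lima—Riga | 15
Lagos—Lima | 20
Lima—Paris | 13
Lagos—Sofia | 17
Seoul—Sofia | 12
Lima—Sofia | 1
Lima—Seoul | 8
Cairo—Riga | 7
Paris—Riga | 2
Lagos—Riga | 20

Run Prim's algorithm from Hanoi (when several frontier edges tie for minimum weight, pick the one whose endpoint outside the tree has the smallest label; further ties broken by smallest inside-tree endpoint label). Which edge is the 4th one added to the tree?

Cairo-Lima

Prim, starting at Hanoi.
Step 1: cheapest edge leaving the tree is Hanoi—Paris (1); add Paris.
Step 2: cheapest edge leaving the tree is Paris—Riga (2); add Riga.
Step 3: cheapest edge leaving the tree is Cairo—Riga (7); add Cairo.
Step 4: cheapest edge leaving the tree is Cairo—Lima (4); add Lima.
Step 5: cheapest edge leaving the tree is Lima—Sofia (1); add Sofia.
Step 6: cheapest edge leaving the tree is Cairo—Lagos (7); add Lagos.
Step 7: cheapest edge leaving the tree is Lima—Seoul (8); add Seoul.
The 4th edge added is Cairo—Lima.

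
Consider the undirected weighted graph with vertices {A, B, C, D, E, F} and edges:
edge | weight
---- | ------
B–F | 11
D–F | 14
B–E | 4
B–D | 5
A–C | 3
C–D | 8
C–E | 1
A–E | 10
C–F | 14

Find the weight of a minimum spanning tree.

24

Grow the tree from F using Prim:
Step 1: cheapest edge leaving the tree is B–F (11); add B.
Step 2: cheapest edge leaving the tree is B–E (4); add E.
Step 3: cheapest edge leaving the tree is C–E (1); add C.
Step 4: cheapest edge leaving the tree is A–C (3); add A.
Step 5: cheapest edge leaving the tree is B–D (5); add D.
MST edges: B–F, B–E, C–E, A–C, B–D; total weight 11+4+1+3+5 = 24.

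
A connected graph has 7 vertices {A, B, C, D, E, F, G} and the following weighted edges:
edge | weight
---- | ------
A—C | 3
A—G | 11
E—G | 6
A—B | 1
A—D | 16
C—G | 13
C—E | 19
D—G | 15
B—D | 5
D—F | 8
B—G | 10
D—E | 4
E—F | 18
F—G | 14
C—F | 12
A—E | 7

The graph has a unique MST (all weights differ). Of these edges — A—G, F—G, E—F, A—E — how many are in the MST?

0

Kruskal's algorithm — process edges by increasing weight (ties by edge label):
A—B (1): add — endpoints in different components.
A—C (3): add — endpoints in different components.
D—E (4): add — endpoints in different components.
B—D (5): add — endpoints in different components.
E—G (6): add — endpoints in different components.
A—E (7): skip — A and E already connected.
D—F (8): add — endpoints in different components.
MST edge set: {A—B, A—C, D—E, B—D, E—G, D—F}.
Of the listed edges, {} are in the MST → 0.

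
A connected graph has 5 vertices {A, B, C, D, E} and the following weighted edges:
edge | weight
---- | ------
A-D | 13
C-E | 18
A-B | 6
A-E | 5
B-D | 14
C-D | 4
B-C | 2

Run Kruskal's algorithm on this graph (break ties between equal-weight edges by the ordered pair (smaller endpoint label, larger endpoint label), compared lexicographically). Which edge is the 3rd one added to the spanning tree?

Kruskal's algorithm — process edges by increasing weight (ties by edge label):
B-C (2): add. Components now {A} {B,C} {D} {E}
C-D (4): add. Components now {A} {B,C,D} {E}
A-E (5): add. Components now {A,E} {B,C,D}
A-B (6): add. Components now {A,B,C,D,E}
The 3rd edge added is A-E.

A-E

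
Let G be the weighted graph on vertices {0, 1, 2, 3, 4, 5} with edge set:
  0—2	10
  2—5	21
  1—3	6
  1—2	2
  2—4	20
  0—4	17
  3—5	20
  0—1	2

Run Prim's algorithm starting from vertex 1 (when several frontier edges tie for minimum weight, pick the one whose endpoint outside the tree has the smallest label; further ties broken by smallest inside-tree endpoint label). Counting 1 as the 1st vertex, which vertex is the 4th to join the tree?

Prim's algorithm from 1:
Step 1: cheapest edge leaving the tree is 0—1 (2); add 0.
Step 2: cheapest edge leaving the tree is 1—2 (2); add 2.
Step 3: cheapest edge leaving the tree is 1—3 (6); add 3.
Step 4: cheapest edge leaving the tree is 0—4 (17); add 4.
Step 5: cheapest edge leaving the tree is 3—5 (20); add 5.
Vertex order: 1, 0, 2, 3, 4, 5. The 4th vertex is 3.

3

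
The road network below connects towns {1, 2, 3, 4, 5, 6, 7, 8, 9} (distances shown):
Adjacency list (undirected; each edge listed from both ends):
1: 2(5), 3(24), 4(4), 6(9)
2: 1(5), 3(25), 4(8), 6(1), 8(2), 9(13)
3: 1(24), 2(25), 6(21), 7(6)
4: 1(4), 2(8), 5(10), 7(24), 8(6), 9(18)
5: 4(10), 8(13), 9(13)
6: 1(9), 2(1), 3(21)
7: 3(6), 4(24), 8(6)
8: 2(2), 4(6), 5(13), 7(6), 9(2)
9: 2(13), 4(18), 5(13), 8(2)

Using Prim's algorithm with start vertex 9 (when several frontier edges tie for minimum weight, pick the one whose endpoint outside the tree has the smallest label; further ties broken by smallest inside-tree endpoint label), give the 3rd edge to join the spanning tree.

Grow the tree from 9 using Prim:
Step 1: cheapest edge leaving the tree is 8-9 (2); add 8.
Step 2: cheapest edge leaving the tree is 2-8 (2); add 2.
Step 3: cheapest edge leaving the tree is 2-6 (1); add 6.
Step 4: cheapest edge leaving the tree is 1-2 (5); add 1.
Step 5: cheapest edge leaving the tree is 1-4 (4); add 4.
Step 6: cheapest edge leaving the tree is 7-8 (6); add 7.
Step 7: cheapest edge leaving the tree is 3-7 (6); add 3.
Step 8: cheapest edge leaving the tree is 4-5 (10); add 5.
The 3rd edge added is 2-6.

2-6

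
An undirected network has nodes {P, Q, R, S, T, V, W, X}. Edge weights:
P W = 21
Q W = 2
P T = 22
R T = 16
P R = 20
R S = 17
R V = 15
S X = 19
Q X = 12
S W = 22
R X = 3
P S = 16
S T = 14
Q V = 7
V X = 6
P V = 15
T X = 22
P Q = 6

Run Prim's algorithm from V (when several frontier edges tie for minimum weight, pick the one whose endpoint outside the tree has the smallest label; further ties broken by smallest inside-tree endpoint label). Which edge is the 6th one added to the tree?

P-S

Prim, starting at V.
Step 1: cheapest edge leaving the tree is V X (6); add X.
Step 2: cheapest edge leaving the tree is R X (3); add R.
Step 3: cheapest edge leaving the tree is Q V (7); add Q.
Step 4: cheapest edge leaving the tree is Q W (2); add W.
Step 5: cheapest edge leaving the tree is P Q (6); add P.
Step 6: cheapest edge leaving the tree is P S (16); add S.
Step 7: cheapest edge leaving the tree is S T (14); add T.
The 6th edge added is P S.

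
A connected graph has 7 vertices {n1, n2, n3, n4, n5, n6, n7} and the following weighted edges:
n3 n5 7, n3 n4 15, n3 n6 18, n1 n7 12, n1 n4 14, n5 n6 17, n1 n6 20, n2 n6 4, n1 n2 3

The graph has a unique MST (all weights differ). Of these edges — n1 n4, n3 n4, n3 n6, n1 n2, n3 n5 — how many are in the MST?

4

Kruskal: consider edges lightest-first.
n1 n2 (3): add — endpoints in different components.
n2 n6 (4): add — endpoints in different components.
n3 n5 (7): add — endpoints in different components.
n1 n7 (12): add — endpoints in different components.
n1 n4 (14): add — endpoints in different components.
n3 n4 (15): add — endpoints in different components.
MST edge set: {n1 n2, n2 n6, n3 n5, n1 n7, n1 n4, n3 n4}.
Of the listed edges, {n1 n4, n3 n4, n1 n2, n3 n5} are in the MST → 4.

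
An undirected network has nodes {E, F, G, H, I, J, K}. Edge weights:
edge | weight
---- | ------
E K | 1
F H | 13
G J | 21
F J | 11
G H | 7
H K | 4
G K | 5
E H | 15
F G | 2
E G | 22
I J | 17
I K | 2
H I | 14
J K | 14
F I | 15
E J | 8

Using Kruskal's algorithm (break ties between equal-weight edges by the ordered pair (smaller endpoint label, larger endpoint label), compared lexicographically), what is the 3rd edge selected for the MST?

I-K

Kruskal: consider edges lightest-first.
E K (1): add. Components now {E,K} {F} {G} {H} {I} {J}
F G (2): add. Components now {E,K} {F,G} {H} {I} {J}
I K (2): add. Components now {E,I,K} {F,G} {H} {J}
H K (4): add. Components now {E,H,I,K} {F,G} {J}
G K (5): add. Components now {E,F,G,H,I,K} {J}
G H (7): skip — G and H already connected.
E J (8): add. Components now {E,F,G,H,I,J,K}
The 3rd edge added is I K.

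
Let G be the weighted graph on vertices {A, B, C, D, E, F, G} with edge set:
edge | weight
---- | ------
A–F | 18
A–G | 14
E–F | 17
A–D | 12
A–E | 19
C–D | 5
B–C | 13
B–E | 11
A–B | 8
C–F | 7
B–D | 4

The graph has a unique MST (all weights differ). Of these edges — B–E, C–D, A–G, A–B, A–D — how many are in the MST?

Kruskal: consider edges lightest-first.
B–D (4): add — endpoints in different components.
C–D (5): add — endpoints in different components.
C–F (7): add — endpoints in different components.
A–B (8): add — endpoints in different components.
B–E (11): add — endpoints in different components.
A–D (12): skip — A and D already connected.
B–C (13): skip — B and C already connected.
A–G (14): add — endpoints in different components.
MST edge set: {B–D, C–D, C–F, A–B, B–E, A–G}.
Of the listed edges, {B–E, C–D, A–G, A–B} are in the MST → 4.

4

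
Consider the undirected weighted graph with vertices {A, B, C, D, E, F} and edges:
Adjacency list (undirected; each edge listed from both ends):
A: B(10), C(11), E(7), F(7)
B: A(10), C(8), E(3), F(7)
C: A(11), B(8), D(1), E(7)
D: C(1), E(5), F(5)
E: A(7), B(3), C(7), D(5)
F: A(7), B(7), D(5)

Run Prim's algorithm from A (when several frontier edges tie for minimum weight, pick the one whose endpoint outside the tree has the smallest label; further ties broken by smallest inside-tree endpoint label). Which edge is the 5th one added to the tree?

Prim's algorithm from A:
Step 1: cheapest edge leaving the tree is A-E (7); add E.
Step 2: cheapest edge leaving the tree is B-E (3); add B.
Step 3: cheapest edge leaving the tree is D-E (5); add D.
Step 4: cheapest edge leaving the tree is C-D (1); add C.
Step 5: cheapest edge leaving the tree is D-F (5); add F.
The 5th edge added is D-F.

D-F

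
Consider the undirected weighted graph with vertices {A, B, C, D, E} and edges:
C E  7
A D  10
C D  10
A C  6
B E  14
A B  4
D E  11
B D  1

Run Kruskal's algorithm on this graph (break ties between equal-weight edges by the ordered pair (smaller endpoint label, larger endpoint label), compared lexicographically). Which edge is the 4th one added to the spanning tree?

C-E

Sort edges by weight, then run Kruskal:
B D (1): add. Components now {A} {B,D} {C} {E}
A B (4): add. Components now {A,B,D} {C} {E}
A C (6): add. Components now {A,B,C,D} {E}
C E (7): add. Components now {A,B,C,D,E}
The 4th edge added is C E.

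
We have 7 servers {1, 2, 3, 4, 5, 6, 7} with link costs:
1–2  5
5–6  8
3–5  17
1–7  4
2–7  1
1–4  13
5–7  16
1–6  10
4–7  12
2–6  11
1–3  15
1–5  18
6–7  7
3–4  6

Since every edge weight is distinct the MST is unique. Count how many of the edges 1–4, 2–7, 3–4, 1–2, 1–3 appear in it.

2

Kruskal's algorithm — process edges by increasing weight (ties by edge label):
2–7 (1): add. Components now {1} {2,7} {3} {4} {5} {6}
1–7 (4): add. Components now {1,2,7} {3} {4} {5} {6}
1–2 (5): skip — 1 and 2 already connected.
3–4 (6): add. Components now {1,2,7} {3,4} {5} {6}
6–7 (7): add. Components now {1,2,6,7} {3,4} {5}
5–6 (8): add. Components now {1,2,5,6,7} {3,4}
1–6 (10): skip — 1 and 6 already connected.
2–6 (11): skip — 2 and 6 already connected.
4–7 (12): add. Components now {1,2,3,4,5,6,7}
MST edge set: {2–7, 1–7, 3–4, 6–7, 5–6, 4–7}.
Of the listed edges, {2–7, 3–4} are in the MST → 2.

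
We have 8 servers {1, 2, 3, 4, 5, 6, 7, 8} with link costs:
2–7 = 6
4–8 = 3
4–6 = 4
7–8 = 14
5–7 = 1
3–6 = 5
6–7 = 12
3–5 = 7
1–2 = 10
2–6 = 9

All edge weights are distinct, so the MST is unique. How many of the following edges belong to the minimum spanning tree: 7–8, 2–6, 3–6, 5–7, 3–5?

3

Kruskal: consider edges lightest-first.
5–7 (1): add — endpoints in different components.
4–8 (3): add — endpoints in different components.
4–6 (4): add — endpoints in different components.
3–6 (5): add — endpoints in different components.
2–7 (6): add — endpoints in different components.
3–5 (7): add — endpoints in different components.
2–6 (9): skip — 2 and 6 already connected.
1–2 (10): add — endpoints in different components.
MST edge set: {5–7, 4–8, 4–6, 3–6, 2–7, 3–5, 1–2}.
Of the listed edges, {3–6, 5–7, 3–5} are in the MST → 3.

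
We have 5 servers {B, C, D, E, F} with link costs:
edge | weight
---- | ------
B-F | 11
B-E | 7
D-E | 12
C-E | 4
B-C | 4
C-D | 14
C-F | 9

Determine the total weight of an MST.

Prim's algorithm from E:
Step 1: frontier [C-E 4, B-E 7, D-E 12] → take C-E (4); add C.
Step 2: frontier [B-C 4, C-F 9, C-D 14, B-E 7, D-E 12] → take B-C (4); add B.
Step 3: frontier [B-F 11, C-F 9, C-D 14, D-E 12] → take C-F (9); add F.
Step 4: frontier [C-D 14, D-E 12] → take D-E (12); add D.
MST edges: C-E, B-C, C-F, D-E; total weight 4+4+9+12 = 29.

29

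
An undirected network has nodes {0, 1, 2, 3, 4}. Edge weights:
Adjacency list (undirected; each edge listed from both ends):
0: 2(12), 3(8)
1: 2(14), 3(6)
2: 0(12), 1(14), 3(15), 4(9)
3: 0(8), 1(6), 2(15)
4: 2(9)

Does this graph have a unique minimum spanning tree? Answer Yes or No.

Yes

Kruskal: consider edges lightest-first.
1-3 (6): add — endpoints in different components.
0-3 (8): add — endpoints in different components.
2-4 (9): add — endpoints in different components.
0-2 (12): add — endpoints in different components.
Every non-tree edge has weight strictly greater than the heaviest edge on the tree path between its endpoints, so the MST is unique.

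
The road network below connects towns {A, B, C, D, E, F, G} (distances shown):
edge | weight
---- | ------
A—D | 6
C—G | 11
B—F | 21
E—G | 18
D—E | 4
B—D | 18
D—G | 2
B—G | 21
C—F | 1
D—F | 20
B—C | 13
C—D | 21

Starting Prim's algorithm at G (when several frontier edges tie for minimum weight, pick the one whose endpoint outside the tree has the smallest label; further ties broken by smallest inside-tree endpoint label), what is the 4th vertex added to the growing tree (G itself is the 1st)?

A

Grow the tree from G using Prim:
Step 1: frontier [D—G 2, C—G 11, E—G 18, B—G 21] → take D—G (2); add D.
Step 2: frontier [D—E 4, A—D 6, B—D 18, D—F 20, C—D 21, C—G 11, E—G 18, B—G 21] → take D—E (4); add E.
Step 3: frontier [A—D 6, B—D 18, D—F 20, C—D 21, C—G 11, B—G 21] → take A—D (6); add A.
Step 4: frontier [B—D 18, D—F 20, C—D 21, C—G 11, B—G 21] → take C—G (11); add C.
Step 5: frontier [C—F 1, B—C 13, B—D 18, D—F 20, B—G 21] → take C—F (1); add F.
Step 6: frontier [B—C 13, B—D 18, B—F 21, B—G 21] → take B—C (13); add B.
Vertex order: G, D, E, A, C, F, B. The 4th vertex is A.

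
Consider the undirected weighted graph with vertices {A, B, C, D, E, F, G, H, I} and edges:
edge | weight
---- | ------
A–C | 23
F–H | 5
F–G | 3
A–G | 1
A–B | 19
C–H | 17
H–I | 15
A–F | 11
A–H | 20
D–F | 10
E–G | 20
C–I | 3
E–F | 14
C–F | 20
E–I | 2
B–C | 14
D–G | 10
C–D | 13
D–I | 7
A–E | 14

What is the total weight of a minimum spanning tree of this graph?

45

Prim's algorithm from E:
Step 1: cheapest edge leaving the tree is E–I (2); add I.
Step 2: cheapest edge leaving the tree is C–I (3); add C.
Step 3: cheapest edge leaving the tree is D–I (7); add D.
Step 4: cheapest edge leaving the tree is D–F (10); add F.
Step 5: cheapest edge leaving the tree is F–G (3); add G.
Step 6: cheapest edge leaving the tree is A–G (1); add A.
Step 7: cheapest edge leaving the tree is F–H (5); add H.
Step 8: cheapest edge leaving the tree is B–C (14); add B.
MST edges: E–I, C–I, D–I, D–F, F–G, A–G, F–H, B–C; total weight 2+3+7+10+3+1+5+14 = 45.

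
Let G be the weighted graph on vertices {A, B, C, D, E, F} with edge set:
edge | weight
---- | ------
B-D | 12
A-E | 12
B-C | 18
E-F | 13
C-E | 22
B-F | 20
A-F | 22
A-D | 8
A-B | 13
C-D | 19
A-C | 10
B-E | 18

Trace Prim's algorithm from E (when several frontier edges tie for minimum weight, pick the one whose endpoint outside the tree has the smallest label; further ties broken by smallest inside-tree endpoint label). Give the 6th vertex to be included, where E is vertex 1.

Grow the tree from E using Prim:
Step 1: cheapest edge leaving the tree is A-E (12); add A.
Step 2: cheapest edge leaving the tree is A-D (8); add D.
Step 3: cheapest edge leaving the tree is A-C (10); add C.
Step 4: cheapest edge leaving the tree is B-D (12); add B.
Step 5: cheapest edge leaving the tree is E-F (13); add F.
Vertex order: E, A, D, C, B, F. The 6th vertex is F.

F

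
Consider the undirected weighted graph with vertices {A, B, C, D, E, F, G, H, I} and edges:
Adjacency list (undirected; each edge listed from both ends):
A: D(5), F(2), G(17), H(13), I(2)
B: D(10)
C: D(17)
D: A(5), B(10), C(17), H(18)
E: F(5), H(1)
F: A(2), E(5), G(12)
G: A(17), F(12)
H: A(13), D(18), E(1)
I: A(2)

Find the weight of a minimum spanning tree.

54

Prim's algorithm from A:
Step 1: cheapest edge leaving the tree is A–F (2); add F.
Step 2: cheapest edge leaving the tree is A–I (2); add I.
Step 3: cheapest edge leaving the tree is A–D (5); add D.
Step 4: cheapest edge leaving the tree is E–F (5); add E.
Step 5: cheapest edge leaving the tree is E–H (1); add H.
Step 6: cheapest edge leaving the tree is B–D (10); add B.
Step 7: cheapest edge leaving the tree is F–G (12); add G.
Step 8: cheapest edge leaving the tree is C–D (17); add C.
MST edges: A–F, A–I, A–D, E–F, E–H, B–D, F–G, C–D; total weight 2+2+5+5+1+10+12+17 = 54.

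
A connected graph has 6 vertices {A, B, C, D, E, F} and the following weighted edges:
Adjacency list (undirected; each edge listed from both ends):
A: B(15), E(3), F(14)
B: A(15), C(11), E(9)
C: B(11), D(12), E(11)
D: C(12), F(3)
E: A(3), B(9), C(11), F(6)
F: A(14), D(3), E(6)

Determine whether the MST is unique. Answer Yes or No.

Sort edges by weight, then run Kruskal:
A-E (3): add. Components now {A,E} {B} {C} {D} {F}
D-F (3): add. Components now {A,E} {B} {C} {D,F}
E-F (6): add. Components now {A,D,E,F} {B} {C}
B-E (9): add. Components now {A,B,D,E,F} {C}
B-C (11): add. Components now {A,B,C,D,E,F}
Non-tree edge C-E has weight 11, equal to the heaviest edge on its tree cycle — swapping gives another MST of the same weight. Not unique.

No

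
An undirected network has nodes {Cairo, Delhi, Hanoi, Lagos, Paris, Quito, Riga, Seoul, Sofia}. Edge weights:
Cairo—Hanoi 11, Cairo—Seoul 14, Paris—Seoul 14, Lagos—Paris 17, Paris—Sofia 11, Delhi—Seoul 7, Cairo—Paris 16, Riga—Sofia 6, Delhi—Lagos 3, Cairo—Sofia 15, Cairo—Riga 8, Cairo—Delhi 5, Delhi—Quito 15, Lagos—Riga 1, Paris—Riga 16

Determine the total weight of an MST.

59

Grow the tree from Cairo using Prim:
Step 1: cheapest edge leaving the tree is Cairo—Delhi (5); add Delhi.
Step 2: cheapest edge leaving the tree is Delhi—Lagos (3); add Lagos.
Step 3: cheapest edge leaving the tree is Lagos—Riga (1); add Riga.
Step 4: cheapest edge leaving the tree is Riga—Sofia (6); add Sofia.
Step 5: cheapest edge leaving the tree is Delhi—Seoul (7); add Seoul.
Step 6: cheapest edge leaving the tree is Cairo—Hanoi (11); add Hanoi.
Step 7: cheapest edge leaving the tree is Paris—Sofia (11); add Paris.
Step 8: cheapest edge leaving the tree is Delhi—Quito (15); add Quito.
MST edges: Cairo—Delhi, Delhi—Lagos, Lagos—Riga, Riga—Sofia, Delhi—Seoul, Cairo—Hanoi, Paris—Sofia, Delhi—Quito; total weight 5+3+1+6+7+11+11+15 = 59.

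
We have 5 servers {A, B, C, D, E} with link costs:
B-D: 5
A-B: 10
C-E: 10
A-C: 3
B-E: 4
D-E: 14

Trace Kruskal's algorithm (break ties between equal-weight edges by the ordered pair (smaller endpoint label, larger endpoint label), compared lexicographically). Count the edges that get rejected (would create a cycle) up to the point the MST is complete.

0

Kruskal's algorithm — process edges by increasing weight (ties by edge label):
A-C (3): add. Components now {A,C} {B} {D} {E}
B-E (4): add. Components now {A,C} {B,E} {D}
B-D (5): add. Components now {A,C} {B,D,E}
A-B (10): add. Components now {A,B,C,D,E}
Edges rejected before the tree was complete: 0.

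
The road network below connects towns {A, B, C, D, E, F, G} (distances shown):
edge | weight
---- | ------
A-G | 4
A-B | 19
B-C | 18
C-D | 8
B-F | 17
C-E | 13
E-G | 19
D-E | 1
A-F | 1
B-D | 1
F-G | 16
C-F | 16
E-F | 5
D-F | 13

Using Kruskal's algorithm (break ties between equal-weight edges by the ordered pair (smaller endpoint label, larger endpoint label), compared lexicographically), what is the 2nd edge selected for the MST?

Kruskal's algorithm — process edges by increasing weight (ties by edge label):
A-F (1): add — endpoints in different components.
B-D (1): add — endpoints in different components.
D-E (1): add — endpoints in different components.
A-G (4): add — endpoints in different components.
E-F (5): add — endpoints in different components.
C-D (8): add — endpoints in different components.
The 2nd edge added is B-D.

B-D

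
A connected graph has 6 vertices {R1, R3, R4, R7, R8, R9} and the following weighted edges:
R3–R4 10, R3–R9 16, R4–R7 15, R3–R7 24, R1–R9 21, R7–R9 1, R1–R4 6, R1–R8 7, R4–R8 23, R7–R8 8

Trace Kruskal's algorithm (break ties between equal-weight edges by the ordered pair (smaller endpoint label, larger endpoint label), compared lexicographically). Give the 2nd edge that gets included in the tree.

Kruskal: consider edges lightest-first.
R7–R9 (1): add. Components now {R7,R9} {R3} {R4} {R1} {R8}
R1–R4 (6): add. Components now {R7,R9} {R3} {R1,R4} {R8}
R1–R8 (7): add. Components now {R7,R9} {R3} {R1,R4,R8}
R7–R8 (8): add. Components now {R1,R4,R7,R8,R9} {R3}
R3–R4 (10): add. Components now {R1,R3,R4,R7,R8,R9}
The 2nd edge added is R1–R4.

R1-R4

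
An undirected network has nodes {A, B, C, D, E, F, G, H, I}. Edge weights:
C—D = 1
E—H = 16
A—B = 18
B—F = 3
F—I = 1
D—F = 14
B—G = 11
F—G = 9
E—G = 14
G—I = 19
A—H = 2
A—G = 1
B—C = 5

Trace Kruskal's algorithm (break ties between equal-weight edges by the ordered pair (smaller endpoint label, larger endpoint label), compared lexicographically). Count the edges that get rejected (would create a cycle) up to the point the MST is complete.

Sort edges by weight, then run Kruskal:
A—G (1): add — endpoints in different components.
C—D (1): add — endpoints in different components.
F—I (1): add — endpoints in different components.
A—H (2): add — endpoints in different components.
B—F (3): add — endpoints in different components.
B—C (5): add — endpoints in different components.
F—G (9): add — endpoints in different components.
B—G (11): skip — B and G already connected.
D—F (14): skip — D and F already connected.
E—G (14): add — endpoints in different components.
Edges rejected before the tree was complete: 2.

2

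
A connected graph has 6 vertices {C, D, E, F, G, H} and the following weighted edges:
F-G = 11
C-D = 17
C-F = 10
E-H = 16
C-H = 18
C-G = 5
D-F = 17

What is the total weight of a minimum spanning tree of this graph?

66

Kruskal's algorithm — process edges by increasing weight (ties by edge label):
C-G (5): add — endpoints in different components.
C-F (10): add — endpoints in different components.
F-G (11): skip — F and G already connected.
E-H (16): add — endpoints in different components.
C-D (17): add — endpoints in different components.
D-F (17): skip — D and F already connected.
C-H (18): add — endpoints in different components.
MST edges: C-G, C-F, E-H, C-D, C-H; total weight 5+10+16+17+18 = 66.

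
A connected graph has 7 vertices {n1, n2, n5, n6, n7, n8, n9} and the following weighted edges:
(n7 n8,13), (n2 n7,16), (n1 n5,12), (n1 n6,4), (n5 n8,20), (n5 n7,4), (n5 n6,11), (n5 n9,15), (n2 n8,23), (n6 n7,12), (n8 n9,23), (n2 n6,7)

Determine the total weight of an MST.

54

Kruskal's algorithm — process edges by increasing weight (ties by edge label):
n1 n6 (4): add. Components now {n1,n6} {n7} {n9} {n8} {n5} {n2}
n5 n7 (4): add. Components now {n1,n6} {n5,n7} {n9} {n8} {n2}
n2 n6 (7): add. Components now {n1,n2,n6} {n5,n7} {n9} {n8}
n5 n6 (11): add. Components now {n1,n2,n5,n6,n7} {n9} {n8}
n1 n5 (12): skip — n1 and n5 already connected.
n6 n7 (12): skip — n6 and n7 already connected.
n7 n8 (13): add. Components now {n1,n2,n5,n6,n7,n8} {n9}
n5 n9 (15): add. Components now {n1,n2,n5,n6,n7,n8,n9}
MST edges: n1 n6, n5 n7, n2 n6, n5 n6, n7 n8, n5 n9; total weight 4+4+7+11+13+15 = 54.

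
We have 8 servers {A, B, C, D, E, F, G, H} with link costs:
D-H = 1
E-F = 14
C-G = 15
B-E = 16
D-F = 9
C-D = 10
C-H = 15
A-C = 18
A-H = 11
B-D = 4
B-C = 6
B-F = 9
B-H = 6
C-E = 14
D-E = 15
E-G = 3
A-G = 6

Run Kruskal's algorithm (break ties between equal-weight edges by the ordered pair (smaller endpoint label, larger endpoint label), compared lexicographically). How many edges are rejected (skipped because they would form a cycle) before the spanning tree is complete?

Sort edges by weight, then run Kruskal:
D-H (1): add — endpoints in different components.
E-G (3): add — endpoints in different components.
B-D (4): add — endpoints in different components.
A-G (6): add — endpoints in different components.
B-C (6): add — endpoints in different components.
B-H (6): skip — B and H already connected.
B-F (9): add — endpoints in different components.
D-F (9): skip — D and F already connected.
C-D (10): skip — C and D already connected.
A-H (11): add — endpoints in different components.
Edges rejected before the tree was complete: 3.

3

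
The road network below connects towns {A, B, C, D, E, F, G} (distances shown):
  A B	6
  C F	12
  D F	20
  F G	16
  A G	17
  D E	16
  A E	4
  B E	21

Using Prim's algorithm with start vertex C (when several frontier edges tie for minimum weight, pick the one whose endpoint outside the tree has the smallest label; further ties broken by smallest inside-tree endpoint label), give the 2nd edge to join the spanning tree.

Prim, starting at C.
Step 1: frontier [C F 12] → take C F (12); add F.
Step 2: frontier [F G 16, D F 20] → take F G (16); add G.
Step 3: frontier [D F 20, A G 17] → take A G (17); add A.
Step 4: frontier [A E 4, A B 6, D F 20] → take A E (4); add E.
Step 5: frontier [A B 6, D E 16, B E 21, D F 20] → take A B (6); add B.
Step 6: frontier [D E 16, D F 20] → take D E (16); add D.
The 2nd edge added is F G.

F-G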